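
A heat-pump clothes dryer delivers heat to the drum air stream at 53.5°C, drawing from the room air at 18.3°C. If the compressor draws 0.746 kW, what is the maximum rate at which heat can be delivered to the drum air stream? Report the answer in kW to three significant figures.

6.92 kW

In absolute terms T_C = 291.45 K and T_H = 326.65 K, so ΔT = 35.20 K.
COP_Carnot = T_H/ΔT = 326.65/35.20 = 9.280.
Q̇_max = COP_Carnot × Ẇ = 9.280 × 0.7460 kW = 6.923 kW.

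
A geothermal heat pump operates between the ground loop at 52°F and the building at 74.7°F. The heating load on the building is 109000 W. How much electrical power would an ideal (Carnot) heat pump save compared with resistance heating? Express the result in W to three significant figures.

104000 W

In absolute terms T_C = 284.26 K and T_H = 296.87 K, so ΔT = 12.61 K.
COP_Carnot = T_H/ΔT = 296.87/12.61 = 23.54.
Resistance heating needs Ẇ_res = Q̇_H = 109000 W; the reversible heat pump needs only Ẇ_hp = Q̇_H/COP = 4630 W.
Saving = 109000 − 4630 = 104400 W.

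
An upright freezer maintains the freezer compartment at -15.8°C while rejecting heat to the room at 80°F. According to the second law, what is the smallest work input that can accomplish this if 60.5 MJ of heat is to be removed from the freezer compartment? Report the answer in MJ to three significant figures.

9.98 MJ

In absolute terms T_C = 257.35 K and T_H = 299.82 K, so ΔT = 42.47 K.
The reversible limit is COP_R = T_C/ΔT = 6.060, so W_min = Q_C/COP = Q_C·ΔT/T_C.
W_min = 60.50 × 42.47/257.35 = 9.983 MJ.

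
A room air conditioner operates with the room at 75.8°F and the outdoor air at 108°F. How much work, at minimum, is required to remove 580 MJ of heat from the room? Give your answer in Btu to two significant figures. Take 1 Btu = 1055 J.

In absolute terms T_C = 297.48 K and T_H = 315.37 K, so ΔT = 17.89 K.
The reversible limit is COP_R = T_C/ΔT = 16.63, so W_min = Q_C/COP = Q_C·ΔT/T_C.
W_min = 580.0 × 17.89/297.48 = 34.88 MJ = 33060 Btu.

33000 Btu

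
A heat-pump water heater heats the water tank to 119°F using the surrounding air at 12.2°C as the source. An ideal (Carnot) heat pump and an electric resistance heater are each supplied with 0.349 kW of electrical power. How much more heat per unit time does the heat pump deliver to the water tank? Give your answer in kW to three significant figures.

2.76 kW

In absolute terms T_C = 285.35 K and T_H = 321.48 K, so ΔT = 36.13 K.
COP_Carnot = T_H/ΔT = 321.48/36.13 = 8.897.
The heat pump delivers Q̇_H = COP × Ẇ = 3.105 kW; the resistance heater delivers Ẇ = 0.3490 kW.
Extra = (COP − 1)·Ẇ = 2.756 kW.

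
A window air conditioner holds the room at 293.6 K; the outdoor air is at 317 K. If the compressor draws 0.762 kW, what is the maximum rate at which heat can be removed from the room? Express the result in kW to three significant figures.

9.56 kW

The reservoir spacing is ΔT = 317 − 293.6 = 23.40 K.
COP_Carnot = T_C/ΔT = 293.60/23.40 = 12.55.
Q̇_max = COP_Carnot × Ẇ = 12.55 × 0.7620 kW = 9.561 kW.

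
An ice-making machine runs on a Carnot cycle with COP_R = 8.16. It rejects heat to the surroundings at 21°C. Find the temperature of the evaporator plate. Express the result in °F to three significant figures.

For a Carnot refrigerator COP_R = T_C/(T_H − T_C), so T_C = COP·T_H/(1 + COP).
With T_H = 294.15 K, T_C = 8.16 × 294.15/9.160 = 262.04 K.
Converting, 262.04 K = 12.00°F.

12.0 °F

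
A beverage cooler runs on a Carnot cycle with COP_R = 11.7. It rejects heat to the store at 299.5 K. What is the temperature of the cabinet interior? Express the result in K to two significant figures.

For a Carnot refrigerator COP_R = T_C/(T_H − T_C), so T_C = COP·T_H/(1 + COP).
With T_H = 299.50 K, T_C = 11.7 × 299.50/12.70 = 275.92 K.

280 K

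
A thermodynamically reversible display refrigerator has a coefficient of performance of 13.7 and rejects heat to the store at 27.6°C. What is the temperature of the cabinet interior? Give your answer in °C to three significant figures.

7.14 °C

For a Carnot refrigerator COP_R = T_C/(T_H − T_C), so T_C = COP·T_H/(1 + COP).
With T_H = 300.75 K, T_C = 13.7 × 300.75/14.70 = 280.29 K.
Converting, 280.29 K = 7.14°C.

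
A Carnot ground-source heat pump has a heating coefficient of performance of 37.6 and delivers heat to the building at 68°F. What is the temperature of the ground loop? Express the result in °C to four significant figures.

12.20 °C

COP_HP = T_H/(T_H − T_C) gives T_H − T_C = T_H/COP.
With T_H = 293.15 K, T_C = 293.15 × (1 − 1/37.6) = 285.35 K.
Converting, 285.35 K = 12.20°C.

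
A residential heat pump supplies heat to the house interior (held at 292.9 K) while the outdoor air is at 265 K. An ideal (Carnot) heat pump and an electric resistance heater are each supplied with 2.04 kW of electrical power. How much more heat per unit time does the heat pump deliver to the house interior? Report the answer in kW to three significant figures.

The reservoir spacing is ΔT = 292.9 − 265 = 27.90 K.
COP_Carnot = T_H/ΔT = 292.90/27.90 = 10.50.
The heat pump delivers Q̇_H = COP × Ẇ = 21.42 kW; the resistance heater delivers Ẇ = 2.040 kW.
Extra = (COP − 1)·Ẇ = 19.38 kW.

19.4 kW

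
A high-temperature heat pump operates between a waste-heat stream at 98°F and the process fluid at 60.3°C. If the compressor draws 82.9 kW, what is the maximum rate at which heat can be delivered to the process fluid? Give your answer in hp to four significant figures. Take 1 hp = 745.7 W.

1569 hp

In absolute terms T_C = 309.82 K and T_H = 333.45 K, so ΔT = 23.63 K.
COP_Carnot = T_H/ΔT = 333.45/23.63 = 14.11.
Q̇_max = COP_Carnot × Ẇ = 14.11 × 82.90 kW = 1170 kW = 1569 hp.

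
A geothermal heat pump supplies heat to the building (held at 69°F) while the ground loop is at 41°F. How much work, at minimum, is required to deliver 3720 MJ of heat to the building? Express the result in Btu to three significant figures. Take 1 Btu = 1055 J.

187000 Btu

In absolute terms T_C = 278.15 K and T_H = 293.71 K, so ΔT = 15.56 K.
The reversible limit is COP_HP = T_H/ΔT = 18.88, so W_min = Q_H/COP = Q_H·ΔT/T_H.
W_min = 3720 × 15.56/293.71 = 197.0 MJ = 186800 Btu.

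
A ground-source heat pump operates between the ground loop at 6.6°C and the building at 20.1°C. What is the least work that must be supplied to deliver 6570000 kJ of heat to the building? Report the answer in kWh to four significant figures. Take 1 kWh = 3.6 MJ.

In absolute terms T_C = 279.75 K and T_H = 293.25 K, so ΔT = 13.50 K.
The reversible limit is COP_HP = T_H/ΔT = 21.72, so W_min = Q_H/COP = Q_H·ΔT/T_H.
W_min = 6570000 × 13.50/293.25 = 302500 kJ = 84.02 kWh.

84.02 kWh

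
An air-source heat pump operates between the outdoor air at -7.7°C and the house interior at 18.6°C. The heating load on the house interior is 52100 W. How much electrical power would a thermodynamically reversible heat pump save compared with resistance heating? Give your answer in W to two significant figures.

In absolute terms T_C = 265.45 K and T_H = 291.75 K, so ΔT = 26.30 K.
COP_Carnot = T_H/ΔT = 291.75/26.30 = 11.09.
Resistance heating needs Ẇ_res = Q̇_H = 52100 W; the reversible heat pump needs only Ẇ_hp = Q̇_H/COP = 4697 W.
Saving = 52100 − 4697 = 47400 W.

47000 W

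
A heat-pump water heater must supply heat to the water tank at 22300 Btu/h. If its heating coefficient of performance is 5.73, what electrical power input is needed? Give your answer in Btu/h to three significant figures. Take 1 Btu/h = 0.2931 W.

3890 Btu/h

Ẇ = Q̇_H/COP_HP = 22300/5.73 = 3892 Btu/h.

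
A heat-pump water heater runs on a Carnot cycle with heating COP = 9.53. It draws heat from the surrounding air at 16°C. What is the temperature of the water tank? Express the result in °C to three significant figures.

COP_HP = T_H/(T_H − T_C) rearranges to T_H = COP·T_C/(COP − 1).
With T_C = 289.15 K, T_H = 9.53 × 289.15/8.530 = 323.05 K.
Converting, 323.05 K = 49.90°C.

49.9 °C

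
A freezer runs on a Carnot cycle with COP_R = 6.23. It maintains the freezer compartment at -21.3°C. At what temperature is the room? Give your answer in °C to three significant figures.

19.1 °C

COP_R = T_C/(T_H − T_C) gives T_H − T_C = T_C/COP.
With T_C = 251.85 K, T_H = 251.85 × (1 + 1/6.23) = 292.28 K.
Converting, 292.28 K = 19.13°C.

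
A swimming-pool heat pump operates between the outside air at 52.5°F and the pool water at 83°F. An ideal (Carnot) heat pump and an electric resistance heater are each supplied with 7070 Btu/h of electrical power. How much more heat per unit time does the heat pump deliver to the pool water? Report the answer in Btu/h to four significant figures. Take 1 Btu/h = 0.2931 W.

118700 Btu/h

In absolute terms T_C = 284.54 K and T_H = 301.48 K, so ΔT = 16.94 K.
COP_Carnot = T_H/ΔT = 301.48/16.94 = 17.79.
The heat pump delivers Q̇_H = COP × Ẇ = 125800 Btu/h; the resistance heater delivers Ẇ = 7070 Btu/h.
Extra = (COP − 1)·Ẇ = 118700 Btu/h.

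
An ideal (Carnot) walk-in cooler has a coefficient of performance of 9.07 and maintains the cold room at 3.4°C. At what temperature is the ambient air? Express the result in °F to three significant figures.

93.0 °F

COP_R = T_C/(T_H − T_C) gives T_H − T_C = T_C/COP.
With T_C = 276.55 K, T_H = 276.55 × (1 + 1/9.07) = 307.04 K.
Converting, 307.04 K = 93.00°F.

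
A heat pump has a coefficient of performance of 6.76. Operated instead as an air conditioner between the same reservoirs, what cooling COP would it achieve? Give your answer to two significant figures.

Since Q_H = Q_C + W for any cycle, COP_R = Q_C/W = Q_H/W − 1.
COP_R = 6.76 − 1 = 5.76.

5.8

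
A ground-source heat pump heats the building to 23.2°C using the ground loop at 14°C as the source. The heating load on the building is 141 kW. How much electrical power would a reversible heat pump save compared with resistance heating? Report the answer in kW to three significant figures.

137 kW

In absolute terms T_C = 287.15 K and T_H = 296.35 K, so ΔT = 9.200 K.
COP_Carnot = T_H/ΔT = 296.35/9.200 = 32.21.
Resistance heating needs Ẇ_res = Q̇_H = 141.0 kW; the reversible heat pump needs only Ẇ_hp = Q̇_H/COP = 4.377 kW.
Saving = 141.0 − 4.377 = 136.6 kW.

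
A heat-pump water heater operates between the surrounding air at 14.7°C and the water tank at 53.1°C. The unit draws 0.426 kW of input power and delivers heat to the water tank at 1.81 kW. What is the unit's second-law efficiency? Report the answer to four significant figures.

COP_actual = Q̇_H/Ẇ = 1.810/0.4260 = 4.249.
In absolute terms T_C = 287.85 K and T_H = 326.25 K, so ΔT = 38.40 K.
COP_Carnot = T_H/ΔT = 326.25/38.40 = 8.496.
η_II = COP_actual/COP_Carnot = 4.249/8.496 = 0.5001.

0.5001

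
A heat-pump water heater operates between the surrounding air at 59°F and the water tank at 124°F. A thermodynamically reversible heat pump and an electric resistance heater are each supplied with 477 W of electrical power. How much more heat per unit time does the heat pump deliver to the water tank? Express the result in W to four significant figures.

In absolute terms T_C = 288.15 K and T_H = 324.26 K, so ΔT = 36.11 K.
COP_Carnot = T_H/ΔT = 324.26/36.11 = 8.980.
The heat pump delivers Q̇_H = COP × Ẇ = 4283 W; the resistance heater delivers Ẇ = 477.0 W.
Extra = (COP − 1)·Ẇ = 3806 W.

3806 W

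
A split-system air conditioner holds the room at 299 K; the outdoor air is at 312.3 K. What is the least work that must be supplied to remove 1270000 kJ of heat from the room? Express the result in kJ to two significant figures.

The reservoir spacing is ΔT = 312.3 − 299 = 13.30 K.
The reversible limit is COP_R = T_C/ΔT = 22.48, so W_min = Q_C/COP = Q_C·ΔT/T_C.
W_min = 1270000 × 13.30/299.00 = 56490 kJ.

56000 kJ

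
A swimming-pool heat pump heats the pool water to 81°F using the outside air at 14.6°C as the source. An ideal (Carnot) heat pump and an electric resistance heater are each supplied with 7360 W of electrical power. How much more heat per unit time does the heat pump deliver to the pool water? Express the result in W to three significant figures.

168000 W

In absolute terms T_C = 287.75 K and T_H = 300.37 K, so ΔT = 12.62 K.
COP_Carnot = T_H/ΔT = 300.37/12.62 = 23.80.
The heat pump delivers Q̇_H = COP × Ẇ = 175100 W; the resistance heater delivers Ẇ = 7360 W.
Extra = (COP − 1)·Ẇ = 167800 W.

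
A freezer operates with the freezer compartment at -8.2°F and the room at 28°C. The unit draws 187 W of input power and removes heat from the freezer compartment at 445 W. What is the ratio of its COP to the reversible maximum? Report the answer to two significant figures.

0.48

COP_actual = Q̇_C/Ẇ = 445.0/187.0 = 2.380.
In absolute terms T_C = 250.82 K and T_H = 301.15 K, so ΔT = 50.33 K.
COP_Carnot = T_C/ΔT = 250.82/50.33 = 4.983.
η_II = COP_actual/COP_Carnot = 2.380/4.983 = 0.4775.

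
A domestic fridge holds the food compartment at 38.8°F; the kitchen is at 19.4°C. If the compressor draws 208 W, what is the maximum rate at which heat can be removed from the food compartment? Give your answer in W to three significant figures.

3690 W

In absolute terms T_C = 276.93 K and T_H = 292.55 K, so ΔT = 15.62 K.
COP_Carnot = T_C/ΔT = 276.93/15.62 = 17.73.
Q̇_max = COP_Carnot × Ẇ = 17.73 × 208.0 W = 3687 W.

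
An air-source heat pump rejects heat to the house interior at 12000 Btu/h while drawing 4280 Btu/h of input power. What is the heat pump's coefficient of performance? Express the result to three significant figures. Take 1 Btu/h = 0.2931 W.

2.80

The first law gives Q̇_H = Q̇_C + Ẇ, so the three rates are Q̇_C = 7720, Q̇_H = 12000, Ẇ = 4280 Btu/h.
COP_HP = Q̇_H/Ẇ = 12000/4280 = 2.804.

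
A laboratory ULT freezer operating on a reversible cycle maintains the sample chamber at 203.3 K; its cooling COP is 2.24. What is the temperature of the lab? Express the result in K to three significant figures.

294 K

COP_R = T_C/(T_H − T_C) gives T_H − T_C = T_C/COP.
With T_C = 203.30 K, T_H = 203.30 × (1 + 1/2.24) = 294.06 K.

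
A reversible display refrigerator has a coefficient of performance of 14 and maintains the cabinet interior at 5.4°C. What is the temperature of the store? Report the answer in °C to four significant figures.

COP_R = T_C/(T_H − T_C) gives T_H − T_C = T_C/COP.
With T_C = 278.55 K, T_H = 278.55 × (1 + 1/14) = 298.45 K.
Converting, 298.45 K = 25.30°C.

25.30 °C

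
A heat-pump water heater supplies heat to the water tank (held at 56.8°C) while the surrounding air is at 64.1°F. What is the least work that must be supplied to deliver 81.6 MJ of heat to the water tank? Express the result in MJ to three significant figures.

In absolute terms T_C = 290.98 K and T_H = 329.95 K, so ΔT = 38.97 K.
The reversible limit is COP_HP = T_H/ΔT = 8.467, so W_min = Q_H/COP = Q_H·ΔT/T_H.
W_min = 81.60 × 38.97/329.95 = 9.637 MJ.

9.64 MJ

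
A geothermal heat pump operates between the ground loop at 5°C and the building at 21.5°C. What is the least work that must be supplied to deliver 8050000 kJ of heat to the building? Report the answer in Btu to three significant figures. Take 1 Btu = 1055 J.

In absolute terms T_C = 278.15 K and T_H = 294.65 K, so ΔT = 16.50 K.
The reversible limit is COP_HP = T_H/ΔT = 17.86, so W_min = Q_H/COP = Q_H·ΔT/T_H.
W_min = 8050000 × 16.50/294.65 = 450800 kJ = 427300 Btu.

427000 Btu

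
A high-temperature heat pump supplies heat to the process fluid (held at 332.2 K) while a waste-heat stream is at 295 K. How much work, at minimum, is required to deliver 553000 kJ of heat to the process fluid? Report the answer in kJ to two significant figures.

62000 kJ

The reservoir spacing is ΔT = 332.2 − 295 = 37.20 K.
The reversible limit is COP_HP = T_H/ΔT = 8.930, so W_min = Q_H/COP = Q_H·ΔT/T_H.
W_min = 553000 × 37.20/332.20 = 61930 kJ.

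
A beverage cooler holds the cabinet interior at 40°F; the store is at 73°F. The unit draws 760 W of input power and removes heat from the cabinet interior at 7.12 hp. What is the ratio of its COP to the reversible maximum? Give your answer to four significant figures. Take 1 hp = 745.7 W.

0.4614

Converting, Q̇_C = 7.120 hp = 5309 W, so COP_actual = Q̇_C/Ẇ = 5309/760.0 = 6.986.
In absolute terms T_C = 277.59 K and T_H = 295.93 K, so ΔT = 18.33 K.
COP_Carnot = T_C/ΔT = 277.59/18.33 = 15.14.
η_II = COP_actual/COP_Carnot = 6.986/15.14 = 0.4614.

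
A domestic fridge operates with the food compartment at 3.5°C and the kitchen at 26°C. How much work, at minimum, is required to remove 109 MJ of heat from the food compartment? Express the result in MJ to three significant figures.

In absolute terms T_C = 276.65 K and T_H = 299.15 K, so ΔT = 22.50 K.
The reversible limit is COP_R = T_C/ΔT = 12.30, so W_min = Q_C/COP = Q_C·ΔT/T_C.
W_min = 109.0 × 22.50/276.65 = 8.865 MJ.

8.86 MJ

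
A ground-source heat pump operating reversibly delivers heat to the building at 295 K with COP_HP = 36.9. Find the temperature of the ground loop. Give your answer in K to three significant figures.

COP_HP = T_H/(T_H − T_C) gives T_H − T_C = T_H/COP.
With T_H = 295.00 K, T_C = 295.00 × (1 − 1/36.9) = 287.01 K.

287 K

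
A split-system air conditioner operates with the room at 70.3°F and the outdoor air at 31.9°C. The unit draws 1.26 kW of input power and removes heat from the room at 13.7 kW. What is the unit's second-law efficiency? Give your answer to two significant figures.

COP_actual = Q̇_C/Ẇ = 13.70/1.260 = 10.87.
In absolute terms T_C = 294.43 K and T_H = 305.05 K, so ΔT = 10.62 K.
COP_Carnot = T_C/ΔT = 294.43/10.62 = 27.72.
η_II = COP_actual/COP_Carnot = 10.87/27.72 = 0.3923.

0.39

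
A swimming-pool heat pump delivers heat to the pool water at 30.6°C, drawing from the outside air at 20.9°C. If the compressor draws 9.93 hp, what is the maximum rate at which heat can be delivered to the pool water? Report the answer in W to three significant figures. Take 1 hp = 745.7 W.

In absolute terms T_C = 294.05 K and T_H = 303.75 K, so ΔT = 9.700 K.
COP_Carnot = T_H/ΔT = 303.75/9.700 = 31.31.
Q̇_max = COP_Carnot × Ẇ = 31.31 × 9.930 hp = 311.0 hp = 231900 W.

232000 W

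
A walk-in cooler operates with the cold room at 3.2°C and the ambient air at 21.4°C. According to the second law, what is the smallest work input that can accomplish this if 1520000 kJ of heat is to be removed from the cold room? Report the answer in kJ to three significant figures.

In absolute terms T_C = 276.35 K and T_H = 294.55 K, so ΔT = 18.20 K.
The reversible limit is COP_R = T_C/ΔT = 15.18, so W_min = Q_C/COP = Q_C·ΔT/T_C.
W_min = 1520000 × 18.20/276.35 = 100100 kJ.

100000 kJ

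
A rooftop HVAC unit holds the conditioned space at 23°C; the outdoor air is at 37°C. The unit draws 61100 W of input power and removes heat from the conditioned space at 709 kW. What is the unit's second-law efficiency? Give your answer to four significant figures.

0.5486

Converting, Q̇_C = 709.0 kW = 709000 W, so COP_actual = Q̇_C/Ẇ = 709000/61100 = 11.60.
In absolute terms T_C = 296.15 K and T_H = 310.15 K, so ΔT = 14.00 K.
COP_Carnot = T_C/ΔT = 296.15/14.00 = 21.15.
η_II = COP_actual/COP_Carnot = 11.60/21.15 = 0.5486.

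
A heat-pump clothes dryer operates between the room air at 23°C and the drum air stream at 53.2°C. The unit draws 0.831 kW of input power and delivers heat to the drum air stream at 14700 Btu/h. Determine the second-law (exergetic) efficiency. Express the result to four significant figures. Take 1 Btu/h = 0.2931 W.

Converting, Q̇_H = 14700 Btu/h = 4.309 kW, so COP_actual = Q̇_H/Ẇ = 4.309/0.8310 = 5.185.
In absolute terms T_C = 296.15 K and T_H = 326.35 K, so ΔT = 30.20 K.
COP_Carnot = T_H/ΔT = 326.35/30.20 = 10.81.
η_II = COP_actual/COP_Carnot = 5.185/10.81 = 0.4798.

0.4798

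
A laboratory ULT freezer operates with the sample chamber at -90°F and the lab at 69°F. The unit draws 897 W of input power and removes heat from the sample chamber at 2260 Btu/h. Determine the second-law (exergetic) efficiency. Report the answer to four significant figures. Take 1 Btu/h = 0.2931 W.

Converting, Q̇_C = 2260 Btu/h = 662.4 W, so COP_actual = Q̇_C/Ẇ = 662.4/897.0 = 0.7385.
In absolute terms T_C = 205.37 K and T_H = 293.71 K, so ΔT = 88.33 K.
COP_Carnot = T_C/ΔT = 205.37/88.33 = 2.325.
η_II = COP_actual/COP_Carnot = 0.7385/2.325 = 0.3176.

0.3176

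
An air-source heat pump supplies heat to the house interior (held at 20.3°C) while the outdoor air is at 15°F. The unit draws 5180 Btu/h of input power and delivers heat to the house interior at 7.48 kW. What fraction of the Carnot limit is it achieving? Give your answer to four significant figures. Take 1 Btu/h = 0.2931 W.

Converting, Q̇_H = 7.480 kW = 25520 Btu/h, so COP_actual = Q̇_H/Ẇ = 25520/5180 = 4.927.
In absolute terms T_C = 263.71 K and T_H = 293.45 K, so ΔT = 29.74 K.
COP_Carnot = T_H/ΔT = 293.45/29.74 = 9.866.
η_II = COP_actual/COP_Carnot = 4.927/9.866 = 0.4994.

0.4994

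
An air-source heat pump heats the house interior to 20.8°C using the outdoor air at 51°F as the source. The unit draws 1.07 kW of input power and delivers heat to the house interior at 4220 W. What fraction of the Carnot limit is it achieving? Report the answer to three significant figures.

0.137

Converting, Q̇_H = 4220 W = 4.220 kW, so COP_actual = Q̇_H/Ẇ = 4.220/1.070 = 3.944.
In absolute terms T_C = 283.71 K and T_H = 293.95 K, so ΔT = 10.24 K.
COP_Carnot = T_H/ΔT = 293.95/10.24 = 28.69.
η_II = COP_actual/COP_Carnot = 3.944/28.69 = 0.1374.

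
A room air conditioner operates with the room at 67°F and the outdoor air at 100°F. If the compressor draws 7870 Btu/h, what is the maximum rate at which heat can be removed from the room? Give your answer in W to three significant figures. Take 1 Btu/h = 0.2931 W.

In absolute terms T_C = 292.59 K and T_H = 310.93 K, so ΔT = 18.33 K.
COP_Carnot = T_C/ΔT = 292.59/18.33 = 15.96.
Q̇_max = COP_Carnot × Ẇ = 15.96 × 7870 Btu/h = 125600 Btu/h = 36810 W.

36800 W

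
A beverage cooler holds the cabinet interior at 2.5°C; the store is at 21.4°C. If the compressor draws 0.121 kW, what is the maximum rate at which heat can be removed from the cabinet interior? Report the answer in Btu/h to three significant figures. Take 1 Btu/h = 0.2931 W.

6020 Btu/h

In absolute terms T_C = 275.65 K and T_H = 294.55 K, so ΔT = 18.90 K.
COP_Carnot = T_C/ΔT = 275.65/18.90 = 14.58.
Q̇_max = COP_Carnot × Ẇ = 14.58 × 0.1210 kW = 1.765 kW = 6021 Btu/h.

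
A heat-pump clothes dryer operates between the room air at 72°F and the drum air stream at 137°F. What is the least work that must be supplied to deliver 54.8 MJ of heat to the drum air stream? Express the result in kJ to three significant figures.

5970 kJ

In absolute terms T_C = 295.37 K and T_H = 331.48 K, so ΔT = 36.11 K.
The reversible limit is COP_HP = T_H/ΔT = 9.180, so W_min = Q_H/COP = Q_H·ΔT/T_H.
W_min = 54.80 × 36.11/331.48 = 5.970 MJ = 5970 kJ.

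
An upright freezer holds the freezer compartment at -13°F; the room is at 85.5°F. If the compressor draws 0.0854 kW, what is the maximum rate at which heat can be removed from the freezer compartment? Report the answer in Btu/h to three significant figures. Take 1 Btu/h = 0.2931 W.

In absolute terms T_C = 248.15 K and T_H = 302.87 K, so ΔT = 54.72 K.
COP_Carnot = T_C/ΔT = 248.15/54.72 = 4.535.
Q̇_max = COP_Carnot × Ẇ = 4.535 × 0.08540 kW = 0.3873 kW = 1321 Btu/h.

1320 Btu/h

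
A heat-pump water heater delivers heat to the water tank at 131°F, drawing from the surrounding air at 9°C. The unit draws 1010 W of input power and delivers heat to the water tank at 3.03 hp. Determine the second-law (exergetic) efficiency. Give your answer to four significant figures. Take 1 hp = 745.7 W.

0.3136

Converting, Q̇_H = 3.030 hp = 2259 W, so COP_actual = Q̇_H/Ẇ = 2259/1010 = 2.237.
In absolute terms T_C = 282.15 K and T_H = 328.15 K, so ΔT = 46.00 K.
COP_Carnot = T_H/ΔT = 328.15/46.00 = 7.134.
η_II = COP_actual/COP_Carnot = 2.237/7.134 = 0.3136.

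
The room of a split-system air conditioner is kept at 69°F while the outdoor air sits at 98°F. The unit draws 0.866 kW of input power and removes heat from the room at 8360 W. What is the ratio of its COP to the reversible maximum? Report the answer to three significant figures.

0.530

Converting, Q̇_C = 8360 W = 8.360 kW, so COP_actual = Q̇_C/Ẇ = 8.360/0.8660 = 9.654.
In absolute terms T_C = 293.71 K and T_H = 309.82 K, so ΔT = 16.11 K.
COP_Carnot = T_C/ΔT = 293.71/16.11 = 18.23.
η_II = COP_actual/COP_Carnot = 9.654/18.23 = 0.5295.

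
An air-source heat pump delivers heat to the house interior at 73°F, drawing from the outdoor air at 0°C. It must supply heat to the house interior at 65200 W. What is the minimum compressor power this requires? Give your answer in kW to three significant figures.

5.02 kW

In absolute terms T_C = 273.15 K and T_H = 295.93 K, so ΔT = 22.78 K.
COP_Carnot = T_H/ΔT = 295.93/22.78 = 12.99.
Ẇ_min = Q̇/COP_Carnot = 65200/12.99 = 5018 W = 5.018 kW.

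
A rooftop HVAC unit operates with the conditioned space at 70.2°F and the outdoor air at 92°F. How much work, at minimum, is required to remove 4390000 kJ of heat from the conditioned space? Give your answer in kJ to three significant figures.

In absolute terms T_C = 294.37 K and T_H = 306.48 K, so ΔT = 12.11 K.
The reversible limit is COP_R = T_C/ΔT = 24.31, so W_min = Q_C/COP = Q_C·ΔT/T_C.
W_min = 4390000 × 12.11/294.37 = 180600 kJ.

181000 kJ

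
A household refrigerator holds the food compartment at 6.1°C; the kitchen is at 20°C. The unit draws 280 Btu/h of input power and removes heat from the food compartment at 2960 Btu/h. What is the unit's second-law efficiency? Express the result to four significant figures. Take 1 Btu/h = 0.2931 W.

0.5262

COP_actual = Q̇_C/Ẇ = 2960/280.0 = 10.57.
In absolute terms T_C = 279.25 K and T_H = 293.15 K, so ΔT = 13.90 K.
COP_Carnot = T_C/ΔT = 279.25/13.90 = 20.09.
η_II = COP_actual/COP_Carnot = 10.57/20.09 = 0.5262.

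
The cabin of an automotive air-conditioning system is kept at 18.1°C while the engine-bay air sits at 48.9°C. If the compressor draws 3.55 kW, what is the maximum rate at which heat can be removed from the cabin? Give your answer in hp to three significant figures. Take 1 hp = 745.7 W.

45.0 hp

In absolute terms T_C = 291.25 K and T_H = 322.05 K, so ΔT = 30.80 K.
COP_Carnot = T_C/ΔT = 291.25/30.80 = 9.456.
Q̇_max = COP_Carnot × Ẇ = 9.456 × 3.550 kW = 33.57 kW = 45.02 hp.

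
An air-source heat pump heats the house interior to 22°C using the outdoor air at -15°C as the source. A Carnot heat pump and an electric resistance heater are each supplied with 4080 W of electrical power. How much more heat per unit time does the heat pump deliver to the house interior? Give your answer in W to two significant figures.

In absolute terms T_C = 258.15 K and T_H = 295.15 K, so ΔT = 37.00 K.
COP_Carnot = T_H/ΔT = 295.15/37.00 = 7.977.
The heat pump delivers Q̇_H = COP × Ẇ = 32550 W; the resistance heater delivers Ẇ = 4080 W.
Extra = (COP − 1)·Ẇ = 28470 W.

28000 W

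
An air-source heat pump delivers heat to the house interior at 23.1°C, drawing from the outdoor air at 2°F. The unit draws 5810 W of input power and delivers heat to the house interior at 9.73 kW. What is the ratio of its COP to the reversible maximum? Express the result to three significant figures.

Converting, Q̇_H = 9.730 kW = 9730 W, so COP_actual = Q̇_H/Ẇ = 9730/5810 = 1.675.
In absolute terms T_C = 256.48 K and T_H = 296.25 K, so ΔT = 39.77 K.
COP_Carnot = T_H/ΔT = 296.25/39.77 = 7.450.
η_II = COP_actual/COP_Carnot = 1.675/7.450 = 0.2248.

0.225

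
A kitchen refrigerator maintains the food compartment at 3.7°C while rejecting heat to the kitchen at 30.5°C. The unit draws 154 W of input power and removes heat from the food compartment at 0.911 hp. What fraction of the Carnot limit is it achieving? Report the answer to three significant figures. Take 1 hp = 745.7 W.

Converting, Q̇_C = 0.9110 hp = 679.3 W, so COP_actual = Q̇_C/Ẇ = 679.3/154.0 = 4.411.
In absolute terms T_C = 276.85 K and T_H = 303.65 K, so ΔT = 26.80 K.
COP_Carnot = T_C/ΔT = 276.85/26.80 = 10.33.
η_II = COP_actual/COP_Carnot = 4.411/10.33 = 0.4270.

0.427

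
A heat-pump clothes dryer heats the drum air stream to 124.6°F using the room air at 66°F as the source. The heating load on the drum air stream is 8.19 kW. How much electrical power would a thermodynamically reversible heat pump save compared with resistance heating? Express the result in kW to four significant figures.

7.369 kW

In absolute terms T_C = 292.04 K and T_H = 324.59 K, so ΔT = 32.56 K.
COP_Carnot = T_H/ΔT = 324.59/32.56 = 9.970.
Resistance heating needs Ẇ_res = Q̇_H = 8.190 kW; the reversible heat pump needs only Ẇ_hp = Q̇_H/COP = 0.8214 kW.
Saving = 8.190 − 0.8214 = 7.369 kW.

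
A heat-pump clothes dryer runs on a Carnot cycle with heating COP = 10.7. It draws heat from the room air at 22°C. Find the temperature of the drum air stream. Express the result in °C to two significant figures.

52 °C

COP_HP = T_H/(T_H − T_C) rearranges to T_H = COP·T_C/(COP − 1).
With T_C = 295.15 K, T_H = 10.7 × 295.15/9.700 = 325.58 K.
Converting, 325.58 K = 52.43°C.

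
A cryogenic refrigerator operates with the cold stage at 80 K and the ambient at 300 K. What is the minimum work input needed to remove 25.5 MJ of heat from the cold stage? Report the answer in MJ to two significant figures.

The reservoir spacing is ΔT = 300 − 80 = 220.0 K.
The reversible limit is COP_R = T_C/ΔT = 0.3636, so W_min = Q_C/COP = Q_C·ΔT/T_C.
W_min = 25.50 × 220.0/80.00 = 70.13 MJ.

70 MJ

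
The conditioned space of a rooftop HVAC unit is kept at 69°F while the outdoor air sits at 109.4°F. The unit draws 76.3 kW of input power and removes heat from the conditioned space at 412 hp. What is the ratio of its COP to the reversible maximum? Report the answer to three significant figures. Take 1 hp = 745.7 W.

0.308

Converting, Q̇_C = 412.0 hp = 307.2 kW, so COP_actual = Q̇_C/Ẇ = 307.2/76.30 = 4.027.
In absolute terms T_C = 293.71 K and T_H = 316.15 K, so ΔT = 22.44 K.
COP_Carnot = T_C/ΔT = 293.71/22.44 = 13.09.
η_II = COP_actual/COP_Carnot = 4.027/13.09 = 0.3077.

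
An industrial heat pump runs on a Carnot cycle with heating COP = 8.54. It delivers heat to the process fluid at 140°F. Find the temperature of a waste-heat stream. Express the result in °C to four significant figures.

COP_HP = T_H/(T_H − T_C) gives T_H − T_C = T_H/COP.
With T_H = 333.15 K, T_C = 333.15 × (1 − 1/8.54) = 294.14 K.
Converting, 294.14 K = 20.99°C.

20.99 °C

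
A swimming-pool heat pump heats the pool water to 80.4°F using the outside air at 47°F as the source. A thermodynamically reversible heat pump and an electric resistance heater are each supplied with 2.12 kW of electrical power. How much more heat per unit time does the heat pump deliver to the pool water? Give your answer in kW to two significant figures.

In absolute terms T_C = 281.48 K and T_H = 300.04 K, so ΔT = 18.56 K.
COP_Carnot = T_H/ΔT = 300.04/18.56 = 16.17.
The heat pump delivers Q̇_H = COP × Ẇ = 34.28 kW; the resistance heater delivers Ẇ = 2.120 kW.
Extra = (COP − 1)·Ẇ = 32.16 kW.

32 kW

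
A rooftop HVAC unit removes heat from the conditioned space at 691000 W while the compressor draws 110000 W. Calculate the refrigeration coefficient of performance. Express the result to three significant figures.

6.28

The first law gives Q̇_H = Q̇_C + Ẇ, so the three rates are Q̇_C = 691000, Q̇_H = 801000, Ẇ = 110000 W.
COP_R = Q̇_C/Ẇ = 691000/110000 = 6.282.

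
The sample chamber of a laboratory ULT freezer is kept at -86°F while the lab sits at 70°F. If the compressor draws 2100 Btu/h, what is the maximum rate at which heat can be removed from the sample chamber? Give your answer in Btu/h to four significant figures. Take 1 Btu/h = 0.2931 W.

5030 Btu/h

In absolute terms T_C = 207.59 K and T_H = 294.26 K, so ΔT = 86.67 K.
COP_Carnot = T_C/ΔT = 207.59/86.67 = 2.395.
Q̇_max = COP_Carnot × Ẇ = 2.395 × 2100 Btu/h = 5030 Btu/h.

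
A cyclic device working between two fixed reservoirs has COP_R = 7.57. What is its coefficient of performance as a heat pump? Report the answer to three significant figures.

8.57

The first law on one cycle gives Q_H = Q_C + W, so Q_H/W = Q_C/W + 1.
COP_HP = COP_R + 1 = 7.57 + 1 = 8.57.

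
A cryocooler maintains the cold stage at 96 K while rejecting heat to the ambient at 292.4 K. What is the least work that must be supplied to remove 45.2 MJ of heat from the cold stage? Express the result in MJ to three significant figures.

92.5 MJ

The reservoir spacing is ΔT = 292.4 − 96 = 196.4 K.
The reversible limit is COP_R = T_C/ΔT = 0.4888, so W_min = Q_C/COP = Q_C·ΔT/T_C.
W_min = 45.20 × 196.4/96.00 = 92.47 MJ.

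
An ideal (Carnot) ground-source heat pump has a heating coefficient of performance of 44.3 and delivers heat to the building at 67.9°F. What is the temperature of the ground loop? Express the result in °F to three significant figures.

COP_HP = T_H/(T_H − T_C) gives T_H − T_C = T_H/COP.
With T_H = 293.09 K, T_C = 293.09 × (1 − 1/44.3) = 286.48 K.
Converting, 286.48 K = 55.99°F.

56.0 °F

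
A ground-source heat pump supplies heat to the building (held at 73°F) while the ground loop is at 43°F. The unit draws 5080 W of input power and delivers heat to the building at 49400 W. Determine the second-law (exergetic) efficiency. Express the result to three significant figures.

COP_actual = Q̇_H/Ẇ = 49400/5080 = 9.724.
In absolute terms T_C = 279.26 K and T_H = 295.93 K, so ΔT = 16.67 K.
COP_Carnot = T_H/ΔT = 295.93/16.67 = 17.76.
η_II = COP_actual/COP_Carnot = 9.724/17.76 = 0.5477.

0.548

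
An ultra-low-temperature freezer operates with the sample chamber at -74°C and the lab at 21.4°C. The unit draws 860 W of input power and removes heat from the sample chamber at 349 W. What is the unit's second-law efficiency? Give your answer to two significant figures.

0.19

COP_actual = Q̇_C/Ẇ = 349.0/860.0 = 0.4058.
In absolute terms T_C = 199.15 K and T_H = 294.55 K, so ΔT = 95.40 K.
COP_Carnot = T_C/ΔT = 199.15/95.40 = 2.088.
η_II = COP_actual/COP_Carnot = 0.4058/2.088 = 0.1944.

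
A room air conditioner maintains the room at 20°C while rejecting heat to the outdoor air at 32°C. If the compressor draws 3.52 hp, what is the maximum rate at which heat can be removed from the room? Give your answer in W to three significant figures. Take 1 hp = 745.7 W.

64100 W

In absolute terms T_C = 293.15 K and T_H = 305.15 K, so ΔT = 12.00 K.
COP_Carnot = T_C/ΔT = 293.15/12.00 = 24.43.
Q̇_max = COP_Carnot × Ẇ = 24.43 × 3.520 hp = 85.99 hp = 64120 W.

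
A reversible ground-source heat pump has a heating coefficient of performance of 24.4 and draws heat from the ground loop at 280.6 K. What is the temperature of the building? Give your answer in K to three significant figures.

COP_HP = T_H/(T_H − T_C) rearranges to T_H = COP·T_C/(COP − 1).
With T_C = 280.60 K, T_H = 24.4 × 280.60/23.40 = 292.59 K.

293 K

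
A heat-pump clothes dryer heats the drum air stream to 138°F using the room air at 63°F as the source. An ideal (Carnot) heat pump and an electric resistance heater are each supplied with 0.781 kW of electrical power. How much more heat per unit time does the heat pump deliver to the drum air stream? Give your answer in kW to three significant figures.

In absolute terms T_C = 290.37 K and T_H = 332.04 K, so ΔT = 41.67 K.
COP_Carnot = T_H/ΔT = 332.04/41.67 = 7.969.
The heat pump delivers Q̇_H = COP × Ẇ = 6.224 kW; the resistance heater delivers Ẇ = 0.7810 kW.
Extra = (COP − 1)·Ẇ = 5.443 kW.

5.44 kW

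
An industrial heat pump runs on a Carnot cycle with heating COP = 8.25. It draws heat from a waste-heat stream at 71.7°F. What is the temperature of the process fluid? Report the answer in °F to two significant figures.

140 °F

COP_HP = T_H/(T_H − T_C) rearranges to T_H = COP·T_C/(COP − 1).
With T_C = 295.21 K, T_H = 8.25 × 295.21/7.250 = 335.92 K.
Converting, 335.92 K = 144.99°F.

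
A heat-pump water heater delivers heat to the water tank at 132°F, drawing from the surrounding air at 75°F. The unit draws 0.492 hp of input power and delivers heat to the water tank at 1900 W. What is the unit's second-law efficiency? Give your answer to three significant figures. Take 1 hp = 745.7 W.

Converting, Q̇_H = 1900 W = 2.548 hp, so COP_actual = Q̇_H/Ẇ = 2.548/0.4920 = 5.179.
In absolute terms T_C = 297.04 K and T_H = 328.71 K, so ΔT = 31.67 K.
COP_Carnot = T_H/ΔT = 328.71/31.67 = 10.38.
η_II = COP_actual/COP_Carnot = 5.179/10.38 = 0.4989.

0.499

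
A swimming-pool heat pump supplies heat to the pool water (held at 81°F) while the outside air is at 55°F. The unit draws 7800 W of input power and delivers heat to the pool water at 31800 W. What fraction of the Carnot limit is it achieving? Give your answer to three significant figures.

COP_actual = Q̇_H/Ẇ = 31800/7800 = 4.077.
In absolute terms T_C = 285.93 K and T_H = 300.37 K, so ΔT = 14.44 K.
COP_Carnot = T_H/ΔT = 300.37/14.44 = 20.80.
η_II = COP_actual/COP_Carnot = 4.077/20.80 = 0.1961.

0.196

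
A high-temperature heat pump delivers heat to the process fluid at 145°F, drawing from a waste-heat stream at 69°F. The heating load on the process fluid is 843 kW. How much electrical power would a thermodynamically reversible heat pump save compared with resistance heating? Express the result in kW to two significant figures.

In absolute terms T_C = 293.71 K and T_H = 335.93 K, so ΔT = 42.22 K.
COP_Carnot = T_H/ΔT = 335.93/42.22 = 7.956.
Resistance heating needs Ẇ_res = Q̇_H = 843.0 kW; the reversible heat pump needs only Ẇ_hp = Q̇_H/COP = 106.0 kW.
Saving = 843.0 − 106.0 = 737.0 kW.

740 kW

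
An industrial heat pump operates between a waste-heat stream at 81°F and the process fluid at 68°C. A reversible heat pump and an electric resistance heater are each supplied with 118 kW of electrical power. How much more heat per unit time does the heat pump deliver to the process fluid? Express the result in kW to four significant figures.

869.2 kW

In absolute terms T_C = 300.37 K and T_H = 341.15 K, so ΔT = 40.78 K.
COP_Carnot = T_H/ΔT = 341.15/40.78 = 8.366.
The heat pump delivers Q̇_H = COP × Ẇ = 987.2 kW; the resistance heater delivers Ẇ = 118.0 kW.
Extra = (COP − 1)·Ẇ = 869.2 kW.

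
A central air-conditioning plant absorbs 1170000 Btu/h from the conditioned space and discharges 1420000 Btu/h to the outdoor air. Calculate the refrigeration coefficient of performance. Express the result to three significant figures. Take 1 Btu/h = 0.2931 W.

4.68

The first law gives Q̇_H = Q̇_C + Ẇ, so the three rates are Q̇_C = 1170000, Q̇_H = 1420000, Ẇ = 250000 Btu/h.
COP_R = Q̇_C/Ẇ = 1170000/250000 = 4.680.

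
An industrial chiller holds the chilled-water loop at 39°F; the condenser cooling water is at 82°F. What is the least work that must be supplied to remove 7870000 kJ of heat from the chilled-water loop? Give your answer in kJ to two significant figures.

In absolute terms T_C = 277.04 K and T_H = 300.93 K, so ΔT = 23.89 K.
The reversible limit is COP_R = T_C/ΔT = 11.60, so W_min = Q_C/COP = Q_C·ΔT/T_C.
W_min = 7870000 × 23.89/277.04 = 678600 kJ.

680000 kJ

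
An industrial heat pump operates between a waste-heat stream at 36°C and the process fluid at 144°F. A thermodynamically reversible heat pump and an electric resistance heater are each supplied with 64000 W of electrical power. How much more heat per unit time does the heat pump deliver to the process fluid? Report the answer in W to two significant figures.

750000 W

In absolute terms T_C = 309.15 K and T_H = 335.37 K, so ΔT = 26.22 K.
COP_Carnot = T_H/ΔT = 335.37/26.22 = 12.79.
The heat pump delivers Q̇_H = COP × Ẇ = 818500 W; the resistance heater delivers Ẇ = 64000 W.
Extra = (COP − 1)·Ẇ = 754500 W.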